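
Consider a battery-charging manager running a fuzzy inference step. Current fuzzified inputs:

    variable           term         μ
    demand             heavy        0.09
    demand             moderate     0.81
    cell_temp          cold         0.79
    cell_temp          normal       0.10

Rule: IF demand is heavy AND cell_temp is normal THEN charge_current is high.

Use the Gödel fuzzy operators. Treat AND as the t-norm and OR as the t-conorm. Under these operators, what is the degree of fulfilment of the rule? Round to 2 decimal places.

firing strength: heavy=0.09, normal=0.10; AND[min(a, b)] → w = 0.09

0.09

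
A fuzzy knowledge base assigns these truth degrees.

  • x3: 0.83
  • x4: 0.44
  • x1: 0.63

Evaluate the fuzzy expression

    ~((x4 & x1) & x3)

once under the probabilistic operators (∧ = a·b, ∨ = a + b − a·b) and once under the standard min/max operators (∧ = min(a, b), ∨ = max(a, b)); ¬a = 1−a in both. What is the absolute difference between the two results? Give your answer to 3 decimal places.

0.210

Under probabilistic:
  x4 & x1 = a·b on (0.4400, 0.6300) = 0.2772
  (x4 & x1) & x3 = a·b on (0.2772, 0.8300) = 0.2301
  ~((x4 & x1) & x3) = 1 − 0.2301 = 0.7699
  → value = 0.7699
Under standard min/max:
  x4 & x1 = min(a, b) on (0.44, 0.63) = 0.44
  (x4 & x1) & x3 = min(a, b) on (0.44, 0.83) = 0.44
  ~((x4 & x1) & x3) = 1 − 0.44 = 0.56
  → value = 0.5600
|0.7699 − 0.5600| = 0.210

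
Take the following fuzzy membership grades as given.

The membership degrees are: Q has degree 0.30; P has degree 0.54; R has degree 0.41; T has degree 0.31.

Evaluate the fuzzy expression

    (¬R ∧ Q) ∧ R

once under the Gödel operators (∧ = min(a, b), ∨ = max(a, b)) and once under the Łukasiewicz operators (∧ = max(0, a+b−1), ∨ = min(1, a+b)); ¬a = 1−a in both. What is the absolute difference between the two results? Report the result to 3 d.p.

0.300

Under Gödel:
  ¬R = 1 − 0.41 = 0.59
  ¬R ∧ Q = min(a, b) on (0.59, 0.30) = 0.30
  (¬R ∧ Q) ∧ R = min(a, b) on (0.30, 0.41) = 0.30
  → value = 0.3000
Under Łukasiewicz:
  ¬R = 1 − 0.41 = 0.59
  ¬R ∧ Q = max(0, a+b−1) on (0.59, 0.30) = 0.00
  (¬R ∧ Q) ∧ R = max(0, a+b−1) on (0.00, 0.41) = 0.00
  → value = 0.0000
|0.3000 − 0.0000| = 0.300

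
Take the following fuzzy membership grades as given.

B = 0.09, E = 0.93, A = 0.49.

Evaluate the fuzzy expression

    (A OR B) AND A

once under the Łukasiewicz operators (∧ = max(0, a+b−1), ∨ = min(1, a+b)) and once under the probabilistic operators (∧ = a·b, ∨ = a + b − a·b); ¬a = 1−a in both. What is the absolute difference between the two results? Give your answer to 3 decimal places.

Under Łukasiewicz:
  A OR B = min(1, a+b) on (0.49, 0.09) = 0.58
  (A OR B) AND A = max(0, a+b−1) on (0.58, 0.49) = 0.07
  → value = 0.0700
Under probabilistic:
  A OR B = a + b − a·b on (0.4900, 0.0900) = 0.5359
  (A OR B) AND A = a·b on (0.5359, 0.4900) = 0.2626
  → value = 0.2626
|0.0700 − 0.2626| = 0.193

0.193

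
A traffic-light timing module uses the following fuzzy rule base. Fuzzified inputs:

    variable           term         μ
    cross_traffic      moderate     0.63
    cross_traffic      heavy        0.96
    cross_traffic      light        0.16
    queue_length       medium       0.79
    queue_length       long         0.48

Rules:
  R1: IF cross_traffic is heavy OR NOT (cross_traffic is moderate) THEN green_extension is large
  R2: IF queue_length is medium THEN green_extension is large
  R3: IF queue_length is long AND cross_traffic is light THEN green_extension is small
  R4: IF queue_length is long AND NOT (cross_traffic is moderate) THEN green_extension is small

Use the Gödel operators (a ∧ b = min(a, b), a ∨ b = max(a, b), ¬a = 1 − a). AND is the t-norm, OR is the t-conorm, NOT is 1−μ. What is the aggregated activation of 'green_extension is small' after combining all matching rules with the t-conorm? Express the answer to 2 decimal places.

0.37

R1: heavy=0.96, ¬moderate=1−0.63=0.37; OR[max(a, b)] → w = 0.96
R2: medium=0.79 → w = 0.79
R3: long=0.48, light=0.16; AND[min(a, b)] → w = 0.16
R4: long=0.48, ¬moderate=1−0.63=0.37; AND[min(a, b)] → w = 0.37
Rules with consequent 'small': {R3, R4} → strengths 0.16, 0.37
Aggregate via t-conorm [max(a, b)]: 0.37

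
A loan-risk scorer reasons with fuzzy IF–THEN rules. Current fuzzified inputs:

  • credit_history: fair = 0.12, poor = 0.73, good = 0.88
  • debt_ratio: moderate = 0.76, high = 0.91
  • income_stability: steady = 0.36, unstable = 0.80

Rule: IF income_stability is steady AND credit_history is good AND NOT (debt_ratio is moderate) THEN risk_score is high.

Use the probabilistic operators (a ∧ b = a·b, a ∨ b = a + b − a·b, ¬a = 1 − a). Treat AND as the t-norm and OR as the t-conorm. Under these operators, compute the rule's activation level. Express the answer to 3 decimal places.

0.076

firing strength: steady=0.36, good=0.88, ¬moderate=1−0.76=0.24; AND[a·b] → w = 0.0760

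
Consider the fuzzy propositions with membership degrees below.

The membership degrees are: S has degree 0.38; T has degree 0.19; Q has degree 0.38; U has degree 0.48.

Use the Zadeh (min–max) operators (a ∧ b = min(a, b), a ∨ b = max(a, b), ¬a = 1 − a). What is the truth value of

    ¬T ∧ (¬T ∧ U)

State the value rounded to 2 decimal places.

0.48

¬T = 1 − 0.19 = 0.81
¬T = 1 − 0.19 = 0.81
¬T ∧ U = min(a, b) on (0.81, 0.48) = 0.48
¬T ∧ (¬T ∧ U) = min(a, b) on (0.81, 0.48) = 0.48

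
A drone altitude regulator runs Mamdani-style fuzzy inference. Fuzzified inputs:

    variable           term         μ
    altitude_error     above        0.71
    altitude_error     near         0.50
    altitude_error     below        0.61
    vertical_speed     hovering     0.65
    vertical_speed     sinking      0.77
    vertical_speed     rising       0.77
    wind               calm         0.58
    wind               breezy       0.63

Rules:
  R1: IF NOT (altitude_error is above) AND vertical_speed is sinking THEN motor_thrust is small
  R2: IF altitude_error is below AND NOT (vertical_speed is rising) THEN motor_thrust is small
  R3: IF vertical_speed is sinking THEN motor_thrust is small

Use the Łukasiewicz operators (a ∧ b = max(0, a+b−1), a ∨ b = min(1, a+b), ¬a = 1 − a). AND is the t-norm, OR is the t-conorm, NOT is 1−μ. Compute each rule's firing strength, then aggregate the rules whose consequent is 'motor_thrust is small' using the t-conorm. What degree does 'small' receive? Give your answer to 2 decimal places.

0.83

R1: ¬above=1−0.71=0.29, sinking=0.77; AND[max(0, a+b−1)] → w = 0.06
R2: below=0.61, ¬rising=1−0.77=0.23; AND[max(0, a+b−1)] → w = 0.00
R3: sinking=0.77 → w = 0.77
Rules with consequent 'small': {R1, R2, R3} → strengths 0.06, 0.00, 0.77
Aggregate via t-conorm [min(1, a+b)]: 0.83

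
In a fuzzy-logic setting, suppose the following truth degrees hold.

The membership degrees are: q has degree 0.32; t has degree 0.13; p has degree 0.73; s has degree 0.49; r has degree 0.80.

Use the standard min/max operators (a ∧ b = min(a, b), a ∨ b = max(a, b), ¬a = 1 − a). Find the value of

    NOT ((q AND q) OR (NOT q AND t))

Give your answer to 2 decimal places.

0.68

q AND q = min(a, b) on (0.32, 0.32) = 0.32
NOT q = 1 − 0.32 = 0.68
NOT q AND t = min(a, b) on (0.68, 0.13) = 0.13
(q AND q) OR (NOT q AND t) = max(a, b) on (0.32, 0.13) = 0.32
NOT ((q AND q) OR (NOT q AND t)) = 1 − 0.32 = 0.68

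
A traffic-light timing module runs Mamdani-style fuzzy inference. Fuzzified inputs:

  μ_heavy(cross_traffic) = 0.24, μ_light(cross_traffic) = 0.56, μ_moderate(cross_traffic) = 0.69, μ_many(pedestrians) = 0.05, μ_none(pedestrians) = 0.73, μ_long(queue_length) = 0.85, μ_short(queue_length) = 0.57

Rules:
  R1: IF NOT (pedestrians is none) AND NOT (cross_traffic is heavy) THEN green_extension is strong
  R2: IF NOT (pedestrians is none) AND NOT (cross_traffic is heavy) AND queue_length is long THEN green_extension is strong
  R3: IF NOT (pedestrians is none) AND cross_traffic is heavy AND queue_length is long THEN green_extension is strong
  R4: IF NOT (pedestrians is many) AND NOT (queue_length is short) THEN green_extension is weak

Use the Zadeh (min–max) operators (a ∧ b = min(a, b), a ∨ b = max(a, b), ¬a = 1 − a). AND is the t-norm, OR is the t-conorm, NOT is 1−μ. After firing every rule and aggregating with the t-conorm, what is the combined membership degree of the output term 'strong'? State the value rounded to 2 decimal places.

R1: ¬none=1−0.73=0.27, ¬heavy=1−0.24=0.76; AND[min(a, b)] → w = 0.27
R2: ¬none=1−0.73=0.27, ¬heavy=1−0.24=0.76, long=0.85; AND[min(a, b)] → w = 0.27
R3: ¬none=1−0.73=0.27, heavy=0.24, long=0.85; AND[min(a, b)] → w = 0.24
R4: ¬many=1−0.05=0.95, ¬short=1−0.57=0.43; AND[min(a, b)] → w = 0.43
Rules with consequent 'strong': {R1, R2, R3} → strengths 0.27, 0.27, 0.24
Aggregate via t-conorm [max(a, b)]: 0.27

0.27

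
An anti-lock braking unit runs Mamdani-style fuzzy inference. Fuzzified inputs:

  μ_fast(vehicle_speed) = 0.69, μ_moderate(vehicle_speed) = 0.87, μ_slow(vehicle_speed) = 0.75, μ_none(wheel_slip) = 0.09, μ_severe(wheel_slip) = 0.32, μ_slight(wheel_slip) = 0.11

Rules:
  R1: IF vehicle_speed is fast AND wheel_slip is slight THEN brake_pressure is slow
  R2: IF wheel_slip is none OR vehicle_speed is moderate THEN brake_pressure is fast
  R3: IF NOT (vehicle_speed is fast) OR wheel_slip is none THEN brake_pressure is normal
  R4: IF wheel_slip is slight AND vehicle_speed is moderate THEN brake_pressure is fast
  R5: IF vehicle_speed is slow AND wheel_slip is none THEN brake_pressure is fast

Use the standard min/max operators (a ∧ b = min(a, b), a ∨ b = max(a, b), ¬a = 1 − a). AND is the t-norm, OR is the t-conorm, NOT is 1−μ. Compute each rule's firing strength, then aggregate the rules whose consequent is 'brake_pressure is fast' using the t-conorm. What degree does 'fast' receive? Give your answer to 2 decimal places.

R1: fast=0.69, slight=0.11; AND[min(a, b)] → w = 0.11
R2: none=0.09, moderate=0.87; OR[max(a, b)] → w = 0.87
R3: ¬fast=1−0.69=0.31, none=0.09; OR[max(a, b)] → w = 0.31
R4: slight=0.11, moderate=0.87; AND[min(a, b)] → w = 0.11
R5: slow=0.75, none=0.09; AND[min(a, b)] → w = 0.09
Rules with consequent 'fast': {R2, R4, R5} → strengths 0.87, 0.11, 0.09
Aggregate via t-conorm [max(a, b)]: 0.87

0.87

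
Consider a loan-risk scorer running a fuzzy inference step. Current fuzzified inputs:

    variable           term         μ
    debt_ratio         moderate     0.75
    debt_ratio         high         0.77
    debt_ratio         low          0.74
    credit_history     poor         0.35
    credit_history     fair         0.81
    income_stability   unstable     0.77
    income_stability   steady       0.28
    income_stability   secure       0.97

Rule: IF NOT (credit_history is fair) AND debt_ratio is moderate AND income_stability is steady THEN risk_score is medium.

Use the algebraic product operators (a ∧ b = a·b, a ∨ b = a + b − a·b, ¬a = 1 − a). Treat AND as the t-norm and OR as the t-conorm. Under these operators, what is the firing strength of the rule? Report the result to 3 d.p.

firing strength: ¬fair=1−0.81=0.19, moderate=0.75, steady=0.28; AND[a·b] → w = 0.0399

0.040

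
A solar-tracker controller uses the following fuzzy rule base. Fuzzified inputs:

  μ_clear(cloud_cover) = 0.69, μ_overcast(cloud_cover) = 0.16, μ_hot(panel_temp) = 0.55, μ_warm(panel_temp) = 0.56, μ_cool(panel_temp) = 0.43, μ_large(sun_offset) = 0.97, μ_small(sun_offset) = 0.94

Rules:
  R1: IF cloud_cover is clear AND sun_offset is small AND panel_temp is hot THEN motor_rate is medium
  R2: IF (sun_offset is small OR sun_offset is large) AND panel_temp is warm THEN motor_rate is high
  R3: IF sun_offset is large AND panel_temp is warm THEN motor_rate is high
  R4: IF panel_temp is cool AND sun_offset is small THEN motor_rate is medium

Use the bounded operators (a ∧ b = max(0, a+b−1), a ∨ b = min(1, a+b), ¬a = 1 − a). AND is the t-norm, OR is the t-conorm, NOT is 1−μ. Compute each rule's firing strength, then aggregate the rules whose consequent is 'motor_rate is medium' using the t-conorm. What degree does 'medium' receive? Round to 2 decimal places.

R1: clear=0.69, small=0.94, hot=0.55; AND[max(0, a+b−1)] → w = 0.18
R2: (small=0.94 OR large=0.97) = 1.00; AND[max(0, a+b−1)] with warm=0.56 → w = 0.56
R3: large=0.97, warm=0.56; AND[max(0, a+b−1)] → w = 0.53
R4: cool=0.43, small=0.94; AND[max(0, a+b−1)] → w = 0.37
Rules with consequent 'medium': {R1, R4} → strengths 0.18, 0.37
Aggregate via t-conorm [min(1, a+b)]: 0.55

0.55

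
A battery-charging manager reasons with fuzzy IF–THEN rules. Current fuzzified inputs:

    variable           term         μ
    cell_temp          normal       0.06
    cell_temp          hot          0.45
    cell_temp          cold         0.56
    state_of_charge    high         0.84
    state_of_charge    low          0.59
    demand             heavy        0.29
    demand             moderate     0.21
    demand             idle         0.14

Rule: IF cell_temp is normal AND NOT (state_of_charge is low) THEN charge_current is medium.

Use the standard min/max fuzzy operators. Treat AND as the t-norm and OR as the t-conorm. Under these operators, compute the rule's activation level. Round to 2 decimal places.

firing strength: normal=0.06, ¬low=1−0.59=0.41; AND[min(a, b)] → w = 0.06

0.06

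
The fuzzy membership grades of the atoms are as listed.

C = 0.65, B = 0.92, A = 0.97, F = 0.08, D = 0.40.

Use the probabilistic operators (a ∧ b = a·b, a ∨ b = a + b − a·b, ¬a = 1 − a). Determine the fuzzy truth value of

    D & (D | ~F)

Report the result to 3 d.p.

~F = 1 − 0.0800 = 0.9200
D | ~F = a + b − a·b on (0.4000, 0.9200) = 0.9520
D & (D | ~F) = a·b on (0.4000, 0.9520) = 0.3808

0.381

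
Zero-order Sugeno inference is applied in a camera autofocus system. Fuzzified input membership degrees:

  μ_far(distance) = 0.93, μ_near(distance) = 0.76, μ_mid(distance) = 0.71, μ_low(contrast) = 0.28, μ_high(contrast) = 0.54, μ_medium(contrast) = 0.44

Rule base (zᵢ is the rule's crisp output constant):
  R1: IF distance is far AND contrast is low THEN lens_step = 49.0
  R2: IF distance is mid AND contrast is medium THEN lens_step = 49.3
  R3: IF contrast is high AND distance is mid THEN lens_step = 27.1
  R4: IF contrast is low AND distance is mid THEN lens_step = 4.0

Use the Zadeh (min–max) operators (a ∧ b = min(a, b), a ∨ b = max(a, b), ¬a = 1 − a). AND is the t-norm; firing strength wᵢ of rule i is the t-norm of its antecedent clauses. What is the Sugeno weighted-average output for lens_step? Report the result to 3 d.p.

R1 (z=49.0): far=0.93, low=0.28; AND[min(a, b)] → w = 0.28
R2 (z=49.3): mid=0.71, medium=0.44; AND[min(a, b)] → w = 0.44
R3 (z=27.1): high=0.54, mid=0.71; AND[min(a, b)] → w = 0.54
R4 (z=4.0): low=0.28, mid=0.71; AND[min(a, b)] → w = 0.28
Weighted average = (0.28·49.0 + 0.44·49.3 + 0.54·27.1 + 0.28·4.0) / (0.28 + 0.44 + 0.54 + 0.28)
  = 51.1660 / 1.5400 = 33.225

33.225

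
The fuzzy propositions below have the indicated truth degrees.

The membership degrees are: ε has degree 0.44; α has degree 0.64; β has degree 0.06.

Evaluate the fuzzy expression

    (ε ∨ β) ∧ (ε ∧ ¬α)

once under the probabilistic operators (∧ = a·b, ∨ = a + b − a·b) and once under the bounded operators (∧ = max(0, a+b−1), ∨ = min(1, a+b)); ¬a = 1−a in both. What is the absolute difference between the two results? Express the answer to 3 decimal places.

0.075

Under probabilistic:
  ε ∨ β = a + b − a·b on (0.4400, 0.0600) = 0.4736
  ¬α = 1 − 0.6400 = 0.3600
  ε ∧ ¬α = a·b on (0.4400, 0.3600) = 0.1584
  (ε ∨ β) ∧ (ε ∧ ¬α) = a·b on (0.4736, 0.1584) = 0.0750
  → value = 0.0750
Under bounded:
  ε ∨ β = min(1, a+b) on (0.44, 0.06) = 0.50
  ¬α = 1 − 0.64 = 0.36
  ε ∧ ¬α = max(0, a+b−1) on (0.44, 0.36) = 0.00
  (ε ∨ β) ∧ (ε ∧ ¬α) = max(0, a+b−1) on (0.50, 0.00) = 0.00
  → value = 0.0000
|0.0750 − 0.0000| = 0.075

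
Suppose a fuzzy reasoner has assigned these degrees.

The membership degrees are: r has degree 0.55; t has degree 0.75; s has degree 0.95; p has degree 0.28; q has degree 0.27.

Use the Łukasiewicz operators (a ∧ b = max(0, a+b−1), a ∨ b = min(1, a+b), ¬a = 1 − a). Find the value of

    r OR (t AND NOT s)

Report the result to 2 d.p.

0.55

NOT s = 1 − 0.95 = 0.05
t AND NOT s = max(0, a+b−1) on (0.75, 0.05) = 0.00
r OR (t AND NOT s) = min(1, a+b) on (0.55, 0.00) = 0.55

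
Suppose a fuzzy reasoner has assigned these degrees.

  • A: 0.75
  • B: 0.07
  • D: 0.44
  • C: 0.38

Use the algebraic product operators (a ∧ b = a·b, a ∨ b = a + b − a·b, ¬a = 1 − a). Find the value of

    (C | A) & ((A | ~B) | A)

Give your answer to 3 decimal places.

C | A = a + b − a·b on (0.3800, 0.7500) = 0.8450
~B = 1 − 0.0700 = 0.9300
A | ~B = a + b − a·b on (0.7500, 0.9300) = 0.9825
(A | ~B) | A = a + b − a·b on (0.9825, 0.7500) = 0.9956
(C | A) & ((A | ~B) | A) = a·b on (0.8450, 0.9956) = 0.8413

0.841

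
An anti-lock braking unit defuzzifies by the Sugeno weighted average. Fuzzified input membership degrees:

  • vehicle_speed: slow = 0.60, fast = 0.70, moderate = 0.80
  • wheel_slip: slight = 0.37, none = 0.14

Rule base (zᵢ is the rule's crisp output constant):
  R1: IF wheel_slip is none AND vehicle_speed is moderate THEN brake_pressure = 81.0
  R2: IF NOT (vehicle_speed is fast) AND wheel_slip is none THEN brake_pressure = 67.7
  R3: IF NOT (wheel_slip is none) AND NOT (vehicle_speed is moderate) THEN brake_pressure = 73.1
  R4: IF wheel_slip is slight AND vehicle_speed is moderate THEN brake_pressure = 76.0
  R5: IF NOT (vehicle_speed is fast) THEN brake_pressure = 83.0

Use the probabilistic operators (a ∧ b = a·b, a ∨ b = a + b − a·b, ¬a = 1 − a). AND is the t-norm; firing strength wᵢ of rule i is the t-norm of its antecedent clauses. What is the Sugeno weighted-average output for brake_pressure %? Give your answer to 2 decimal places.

77.97

R1 (z=81.0): none=0.14, moderate=0.80; AND[a·b] → w = 0.1120
R2 (z=67.7): ¬fast=1−0.70=0.30, none=0.14; AND[a·b] → w = 0.0420
R3 (z=73.1): ¬none=1−0.14=0.86, ¬moderate=1−0.80=0.20; AND[a·b] → w = 0.1720
R4 (z=76.0): slight=0.37, moderate=0.80; AND[a·b] → w = 0.2960
R5 (z=83.0): ¬fast=1−0.70=0.30 → w = 0.3000
Weighted average = (0.1120·81.0 + 0.0420·67.7 + 0.1720·73.1 + 0.2960·76.0 + 0.3000·83.0) / (0.1120 + 0.0420 + 0.1720 + 0.2960 + 0.3000)
  = 71.8846 / 0.9220 = 77.97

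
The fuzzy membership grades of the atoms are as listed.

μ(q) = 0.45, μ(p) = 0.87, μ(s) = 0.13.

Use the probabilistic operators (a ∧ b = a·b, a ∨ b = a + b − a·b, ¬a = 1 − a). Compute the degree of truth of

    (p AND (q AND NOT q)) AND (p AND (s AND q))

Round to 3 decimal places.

NOT q = 1 − 0.4500 = 0.5500
q AND NOT q = a·b on (0.4500, 0.5500) = 0.2475
p AND (q AND NOT q) = a·b on (0.8700, 0.2475) = 0.2153
s AND q = a·b on (0.1300, 0.4500) = 0.0585
p AND (s AND q) = a·b on (0.8700, 0.0585) = 0.0509
(p AND (q AND NOT q)) AND (p AND (s AND q)) = a·b on (0.2153, 0.0509) = 0.0110

0.011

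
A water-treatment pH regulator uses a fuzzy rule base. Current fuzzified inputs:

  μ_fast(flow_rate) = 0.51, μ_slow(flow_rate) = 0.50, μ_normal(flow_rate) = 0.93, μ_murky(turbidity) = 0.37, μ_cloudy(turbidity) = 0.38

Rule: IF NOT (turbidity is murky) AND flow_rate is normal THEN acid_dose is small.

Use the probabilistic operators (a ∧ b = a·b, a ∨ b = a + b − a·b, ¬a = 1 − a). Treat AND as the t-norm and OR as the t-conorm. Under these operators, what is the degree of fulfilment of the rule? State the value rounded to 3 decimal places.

firing strength: ¬murky=1−0.37=0.63, normal=0.93; AND[a·b] → w = 0.5859

0.586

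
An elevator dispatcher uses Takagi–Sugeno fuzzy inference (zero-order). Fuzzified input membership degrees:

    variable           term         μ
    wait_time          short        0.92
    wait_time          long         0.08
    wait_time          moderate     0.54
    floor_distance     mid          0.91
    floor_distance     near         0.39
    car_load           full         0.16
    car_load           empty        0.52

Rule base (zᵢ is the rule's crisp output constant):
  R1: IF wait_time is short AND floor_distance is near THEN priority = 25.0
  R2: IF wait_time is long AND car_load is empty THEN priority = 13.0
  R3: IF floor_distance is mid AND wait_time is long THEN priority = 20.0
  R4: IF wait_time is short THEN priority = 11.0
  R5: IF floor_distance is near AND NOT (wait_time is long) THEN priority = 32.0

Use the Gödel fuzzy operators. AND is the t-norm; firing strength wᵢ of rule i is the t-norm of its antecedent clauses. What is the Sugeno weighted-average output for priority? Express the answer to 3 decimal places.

18.812

R1 (z=25.0): short=0.92, near=0.39; AND[min(a, b)] → w = 0.39
R2 (z=13.0): long=0.08, empty=0.52; AND[min(a, b)] → w = 0.08
R3 (z=20.0): mid=0.91, long=0.08; AND[min(a, b)] → w = 0.08
R4 (z=11.0): short=0.92 → w = 0.92
R5 (z=32.0): near=0.39, ¬long=1−0.08=0.92; AND[min(a, b)] → w = 0.39
Weighted average = (0.39·25.0 + 0.08·13.0 + 0.08·20.0 + 0.92·11.0 + 0.39·32.0) / (0.39 + 0.08 + 0.08 + 0.92 + 0.39)
  = 34.9900 / 1.8600 = 18.812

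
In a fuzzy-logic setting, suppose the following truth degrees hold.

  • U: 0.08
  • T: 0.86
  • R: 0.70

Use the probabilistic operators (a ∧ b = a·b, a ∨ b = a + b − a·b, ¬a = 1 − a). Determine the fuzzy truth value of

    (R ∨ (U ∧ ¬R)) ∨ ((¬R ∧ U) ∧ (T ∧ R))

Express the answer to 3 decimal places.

0.711

¬R = 1 − 0.7000 = 0.3000
U ∧ ¬R = a·b on (0.0800, 0.3000) = 0.0240
R ∨ (U ∧ ¬R) = a + b − a·b on (0.7000, 0.0240) = 0.7072
¬R = 1 − 0.7000 = 0.3000
¬R ∧ U = a·b on (0.3000, 0.0800) = 0.0240
T ∧ R = a·b on (0.8600, 0.7000) = 0.6020
(¬R ∧ U) ∧ (T ∧ R) = a·b on (0.0240, 0.6020) = 0.0144
(R ∨ (U ∧ ¬R)) ∨ ((¬R ∧ U) ∧ (T ∧ R)) = a + b − a·b on (0.7072, 0.0144) = 0.7114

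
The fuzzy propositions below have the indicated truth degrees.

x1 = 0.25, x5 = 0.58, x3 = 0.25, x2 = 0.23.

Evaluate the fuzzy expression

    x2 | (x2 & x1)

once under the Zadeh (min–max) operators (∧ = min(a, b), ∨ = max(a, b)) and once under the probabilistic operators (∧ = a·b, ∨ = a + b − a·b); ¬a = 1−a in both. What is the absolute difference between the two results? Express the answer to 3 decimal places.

Under Zadeh (min–max):
  x2 & x1 = min(a, b) on (0.23, 0.25) = 0.23
  x2 | (x2 & x1) = max(a, b) on (0.23, 0.23) = 0.23
  → value = 0.2300
Under probabilistic:
  x2 & x1 = a·b on (0.2300, 0.2500) = 0.0575
  x2 | (x2 & x1) = a + b − a·b on (0.2300, 0.0575) = 0.2743
  → value = 0.2743
|0.2300 − 0.2743| = 0.044

0.044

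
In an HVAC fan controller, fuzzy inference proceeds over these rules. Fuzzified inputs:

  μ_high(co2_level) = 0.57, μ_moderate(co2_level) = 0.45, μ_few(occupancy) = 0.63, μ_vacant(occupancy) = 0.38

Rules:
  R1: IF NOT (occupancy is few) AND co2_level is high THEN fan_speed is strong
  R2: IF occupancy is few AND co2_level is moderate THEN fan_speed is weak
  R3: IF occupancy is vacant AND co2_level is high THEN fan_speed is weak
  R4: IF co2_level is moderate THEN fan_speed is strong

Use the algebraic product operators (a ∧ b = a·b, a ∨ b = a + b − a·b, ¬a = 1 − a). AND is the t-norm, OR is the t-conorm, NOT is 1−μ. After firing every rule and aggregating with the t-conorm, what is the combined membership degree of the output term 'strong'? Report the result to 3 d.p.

R1: ¬few=1−0.63=0.37, high=0.57; AND[a·b] → w = 0.2109
R2: few=0.63, moderate=0.45; AND[a·b] → w = 0.2835
R3: vacant=0.38, high=0.57; AND[a·b] → w = 0.2166
R4: moderate=0.45 → w = 0.4500
Rules with consequent 'strong': {R1, R4} → strengths 0.2109, 0.4500
Aggregate via t-conorm [a + b − a·b]: 0.5660

0.566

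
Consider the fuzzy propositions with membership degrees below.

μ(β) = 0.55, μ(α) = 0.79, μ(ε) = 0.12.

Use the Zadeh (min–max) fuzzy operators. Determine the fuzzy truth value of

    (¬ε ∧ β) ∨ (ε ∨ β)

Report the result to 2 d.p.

¬ε = 1 − 0.12 = 0.88
¬ε ∧ β = min(a, b) on (0.88, 0.55) = 0.55
ε ∨ β = max(a, b) on (0.12, 0.55) = 0.55
(¬ε ∧ β) ∨ (ε ∨ β) = max(a, b) on (0.55, 0.55) = 0.55

0.55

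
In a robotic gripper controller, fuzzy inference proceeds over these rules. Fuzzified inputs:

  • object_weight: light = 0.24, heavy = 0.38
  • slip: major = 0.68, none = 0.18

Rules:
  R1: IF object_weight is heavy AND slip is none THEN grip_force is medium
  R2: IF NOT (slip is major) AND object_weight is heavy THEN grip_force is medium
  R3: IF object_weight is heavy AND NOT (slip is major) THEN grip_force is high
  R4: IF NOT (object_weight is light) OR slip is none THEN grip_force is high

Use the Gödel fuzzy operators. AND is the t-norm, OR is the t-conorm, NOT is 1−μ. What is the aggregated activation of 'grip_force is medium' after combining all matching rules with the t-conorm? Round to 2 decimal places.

R1: heavy=0.38, none=0.18; AND[min(a, b)] → w = 0.18
R2: ¬major=1−0.68=0.32, heavy=0.38; AND[min(a, b)] → w = 0.32
R3: heavy=0.38, ¬major=1−0.68=0.32; AND[min(a, b)] → w = 0.32
R4: ¬light=1−0.24=0.76, none=0.18; OR[max(a, b)] → w = 0.76
Rules with consequent 'medium': {R1, R2} → strengths 0.18, 0.32
Aggregate via t-conorm [max(a, b)]: 0.32

0.32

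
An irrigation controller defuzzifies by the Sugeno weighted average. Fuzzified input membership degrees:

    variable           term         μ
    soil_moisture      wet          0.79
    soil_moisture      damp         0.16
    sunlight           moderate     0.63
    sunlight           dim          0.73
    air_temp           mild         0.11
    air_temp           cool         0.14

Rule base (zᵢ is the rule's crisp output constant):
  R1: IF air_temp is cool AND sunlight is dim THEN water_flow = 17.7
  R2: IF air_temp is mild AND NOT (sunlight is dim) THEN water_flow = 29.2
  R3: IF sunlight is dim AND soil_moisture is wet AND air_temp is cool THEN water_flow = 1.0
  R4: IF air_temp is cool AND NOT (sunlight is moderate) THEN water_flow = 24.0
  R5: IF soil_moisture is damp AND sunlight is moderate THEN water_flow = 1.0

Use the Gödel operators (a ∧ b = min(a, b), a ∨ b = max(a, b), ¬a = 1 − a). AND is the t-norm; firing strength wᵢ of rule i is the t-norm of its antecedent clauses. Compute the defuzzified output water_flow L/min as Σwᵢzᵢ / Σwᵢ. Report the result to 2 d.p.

13.55

R1 (z=17.7): cool=0.14, dim=0.73; AND[min(a, b)] → w = 0.14
R2 (z=29.2): mild=0.11, ¬dim=1−0.73=0.27; AND[min(a, b)] → w = 0.11
R3 (z=1.0): dim=0.73, wet=0.79, cool=0.14; AND[min(a, b)] → w = 0.14
R4 (z=24.0): cool=0.14, ¬moderate=1−0.63=0.37; AND[min(a, b)] → w = 0.14
R5 (z=1.0): damp=0.16, moderate=0.63; AND[min(a, b)] → w = 0.16
Weighted average = (0.14·17.7 + 0.11·29.2 + 0.14·1.0 + 0.14·24.0 + 0.16·1.0) / (0.14 + 0.11 + 0.14 + 0.14 + 0.16)
  = 9.3500 / 0.6900 = 13.55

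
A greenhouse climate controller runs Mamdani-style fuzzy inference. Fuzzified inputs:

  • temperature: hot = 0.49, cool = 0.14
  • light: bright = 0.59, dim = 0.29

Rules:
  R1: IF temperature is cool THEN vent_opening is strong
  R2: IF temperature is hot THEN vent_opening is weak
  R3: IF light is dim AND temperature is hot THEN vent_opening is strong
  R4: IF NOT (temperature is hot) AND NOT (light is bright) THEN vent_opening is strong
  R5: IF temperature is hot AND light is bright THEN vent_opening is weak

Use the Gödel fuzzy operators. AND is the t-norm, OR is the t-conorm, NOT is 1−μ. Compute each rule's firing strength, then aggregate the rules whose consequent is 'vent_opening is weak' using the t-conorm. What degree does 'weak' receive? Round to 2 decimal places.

0.49

R1: cool=0.14 → w = 0.14
R2: hot=0.49 → w = 0.49
R3: dim=0.29, hot=0.49; AND[min(a, b)] → w = 0.29
R4: ¬hot=1−0.49=0.51, ¬bright=1−0.59=0.41; AND[min(a, b)] → w = 0.41
R5: hot=0.49, bright=0.59; AND[min(a, b)] → w = 0.49
Rules with consequent 'weak': {R2, R5} → strengths 0.49, 0.49
Aggregate via t-conorm [max(a, b)]: 0.49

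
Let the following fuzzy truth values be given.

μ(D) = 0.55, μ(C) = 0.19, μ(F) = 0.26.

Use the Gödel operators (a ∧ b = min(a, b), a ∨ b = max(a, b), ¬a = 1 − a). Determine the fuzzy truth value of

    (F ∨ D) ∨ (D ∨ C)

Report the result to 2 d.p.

0.55

F ∨ D = max(a, b) on (0.26, 0.55) = 0.55
D ∨ C = max(a, b) on (0.55, 0.19) = 0.55
(F ∨ D) ∨ (D ∨ C) = max(a, b) on (0.55, 0.55) = 0.55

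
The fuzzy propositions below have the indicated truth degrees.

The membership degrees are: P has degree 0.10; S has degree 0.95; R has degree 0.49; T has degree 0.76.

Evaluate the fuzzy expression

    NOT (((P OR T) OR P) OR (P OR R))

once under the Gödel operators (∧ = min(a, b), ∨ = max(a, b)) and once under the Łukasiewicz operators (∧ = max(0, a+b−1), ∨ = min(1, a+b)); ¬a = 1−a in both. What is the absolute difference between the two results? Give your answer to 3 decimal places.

Under Gödel:
  P OR T = max(a, b) on (0.10, 0.76) = 0.76
  (P OR T) OR P = max(a, b) on (0.76, 0.10) = 0.76
  P OR R = max(a, b) on (0.10, 0.49) = 0.49
  ((P OR T) OR P) OR (P OR R) = max(a, b) on (0.76, 0.49) = 0.76
  NOT (((P OR T) OR P) OR (P OR R)) = 1 − 0.76 = 0.24
  → value = 0.2400
Under Łukasiewicz:
  P OR T = min(1, a+b) on (0.10, 0.76) = 0.86
  (P OR T) OR P = min(1, a+b) on (0.86, 0.10) = 0.96
  P OR R = min(1, a+b) on (0.10, 0.49) = 0.59
  ((P OR T) OR P) OR (P OR R) = min(1, a+b) on (0.96, 0.59) = 1.00
  NOT (((P OR T) OR P) OR (P OR R)) = 1 − 1.00 = 0.00
  → value = 0.0000
|0.2400 − 0.0000| = 0.240

0.240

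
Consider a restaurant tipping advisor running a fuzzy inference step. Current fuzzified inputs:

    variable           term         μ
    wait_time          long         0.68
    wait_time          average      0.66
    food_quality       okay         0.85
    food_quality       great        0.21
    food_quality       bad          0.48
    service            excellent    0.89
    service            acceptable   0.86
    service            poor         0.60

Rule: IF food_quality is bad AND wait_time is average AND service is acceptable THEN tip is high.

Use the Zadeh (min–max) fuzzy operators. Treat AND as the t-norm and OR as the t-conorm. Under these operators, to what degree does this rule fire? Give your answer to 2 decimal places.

firing strength: bad=0.48, average=0.66, acceptable=0.86; AND[min(a, b)] → w = 0.48

0.48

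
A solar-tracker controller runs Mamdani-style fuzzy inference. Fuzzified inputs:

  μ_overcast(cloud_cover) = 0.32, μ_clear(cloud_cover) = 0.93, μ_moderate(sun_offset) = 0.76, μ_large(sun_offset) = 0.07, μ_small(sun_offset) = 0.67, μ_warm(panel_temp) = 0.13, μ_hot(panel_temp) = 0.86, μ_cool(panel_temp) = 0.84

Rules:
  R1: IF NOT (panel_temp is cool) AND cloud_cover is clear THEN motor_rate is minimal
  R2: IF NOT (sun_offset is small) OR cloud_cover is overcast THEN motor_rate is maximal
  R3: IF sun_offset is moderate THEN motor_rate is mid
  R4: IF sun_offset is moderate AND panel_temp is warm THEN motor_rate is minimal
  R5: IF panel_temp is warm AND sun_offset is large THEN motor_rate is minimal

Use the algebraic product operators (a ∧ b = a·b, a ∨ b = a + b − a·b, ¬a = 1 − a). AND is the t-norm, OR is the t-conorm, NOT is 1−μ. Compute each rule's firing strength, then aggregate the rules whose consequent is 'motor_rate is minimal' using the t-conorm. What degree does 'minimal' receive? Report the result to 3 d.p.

R1: ¬cool=1−0.84=0.16, clear=0.93; AND[a·b] → w = 0.1488
R2: ¬small=1−0.67=0.33, overcast=0.32; OR[a + b − a·b] → w = 0.5444
R3: moderate=0.76 → w = 0.7600
R4: moderate=0.76, warm=0.13; AND[a·b] → w = 0.0988
R5: warm=0.13, large=0.07; AND[a·b] → w = 0.0091
Rules with consequent 'minimal': {R1, R4, R5} → strengths 0.1488, 0.0988, 0.0091
Aggregate via t-conorm [a + b − a·b]: 0.2399

0.240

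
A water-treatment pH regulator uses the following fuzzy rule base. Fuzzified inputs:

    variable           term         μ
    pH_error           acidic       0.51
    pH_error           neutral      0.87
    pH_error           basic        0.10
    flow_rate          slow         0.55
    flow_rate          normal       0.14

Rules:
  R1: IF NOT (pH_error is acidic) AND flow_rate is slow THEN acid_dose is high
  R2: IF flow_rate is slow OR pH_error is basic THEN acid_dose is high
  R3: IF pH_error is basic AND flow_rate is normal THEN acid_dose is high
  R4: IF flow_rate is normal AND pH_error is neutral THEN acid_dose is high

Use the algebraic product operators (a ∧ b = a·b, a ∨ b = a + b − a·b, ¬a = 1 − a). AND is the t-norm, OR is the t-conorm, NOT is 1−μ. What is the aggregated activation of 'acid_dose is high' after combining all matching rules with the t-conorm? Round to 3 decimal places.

0.744

R1: ¬acidic=1−0.51=0.49, slow=0.55; AND[a·b] → w = 0.2695
R2: slow=0.55, basic=0.10; OR[a + b − a·b] → w = 0.5950
R3: basic=0.10, normal=0.14; AND[a·b] → w = 0.0140
R4: normal=0.14, neutral=0.87; AND[a·b] → w = 0.1218
Rules with consequent 'high': {R1, R2, R3, R4} → strengths 0.2695, 0.5950, 0.0140, 0.1218
Aggregate via t-conorm [a + b − a·b]: 0.7438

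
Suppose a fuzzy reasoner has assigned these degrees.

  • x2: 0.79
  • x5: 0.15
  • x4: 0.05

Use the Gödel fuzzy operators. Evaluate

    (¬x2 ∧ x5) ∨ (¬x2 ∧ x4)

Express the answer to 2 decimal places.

0.15

¬x2 = 1 − 0.79 = 0.21
¬x2 ∧ x5 = min(a, b) on (0.21, 0.15) = 0.15
¬x2 = 1 − 0.79 = 0.21
¬x2 ∧ x4 = min(a, b) on (0.21, 0.05) = 0.05
(¬x2 ∧ x5) ∨ (¬x2 ∧ x4) = max(a, b) on (0.15, 0.05) = 0.15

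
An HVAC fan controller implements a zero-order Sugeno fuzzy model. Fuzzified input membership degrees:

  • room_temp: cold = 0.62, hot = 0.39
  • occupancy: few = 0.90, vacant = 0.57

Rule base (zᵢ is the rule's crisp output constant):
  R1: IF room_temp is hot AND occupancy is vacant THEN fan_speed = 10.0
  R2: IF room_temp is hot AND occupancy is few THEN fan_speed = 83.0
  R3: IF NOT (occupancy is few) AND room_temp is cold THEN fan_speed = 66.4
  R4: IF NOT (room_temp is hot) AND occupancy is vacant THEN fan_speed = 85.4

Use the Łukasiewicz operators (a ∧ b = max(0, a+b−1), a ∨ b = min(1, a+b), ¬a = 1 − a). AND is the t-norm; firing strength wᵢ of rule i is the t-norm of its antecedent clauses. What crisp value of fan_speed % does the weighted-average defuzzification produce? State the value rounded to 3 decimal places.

R1 (z=10.0): hot=0.39, vacant=0.57; AND[max(0, a+b−1)] → w = 0.00
R2 (z=83.0): hot=0.39, few=0.90; AND[max(0, a+b−1)] → w = 0.29
R3 (z=66.4): ¬few=1−0.90=0.10, cold=0.62; AND[max(0, a+b−1)] → w = 0.00
R4 (z=85.4): ¬hot=1−0.39=0.61, vacant=0.57; AND[max(0, a+b−1)] → w = 0.18
Weighted average = (0.00·10.0 + 0.29·83.0 + 0.00·66.4 + 0.18·85.4) / (0.00 + 0.29 + 0.00 + 0.18)
  = 39.4420 / 0.4700 = 83.919

83.919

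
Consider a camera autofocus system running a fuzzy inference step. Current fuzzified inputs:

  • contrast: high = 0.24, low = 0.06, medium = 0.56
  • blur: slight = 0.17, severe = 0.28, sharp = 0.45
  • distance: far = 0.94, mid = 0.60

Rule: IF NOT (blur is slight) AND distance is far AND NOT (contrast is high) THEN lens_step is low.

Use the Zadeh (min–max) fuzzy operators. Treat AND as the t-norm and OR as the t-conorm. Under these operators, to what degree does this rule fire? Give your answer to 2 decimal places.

firing strength: ¬slight=1−0.17=0.83, far=0.94, ¬high=1−0.24=0.76; AND[min(a, b)] → w = 0.76

0.76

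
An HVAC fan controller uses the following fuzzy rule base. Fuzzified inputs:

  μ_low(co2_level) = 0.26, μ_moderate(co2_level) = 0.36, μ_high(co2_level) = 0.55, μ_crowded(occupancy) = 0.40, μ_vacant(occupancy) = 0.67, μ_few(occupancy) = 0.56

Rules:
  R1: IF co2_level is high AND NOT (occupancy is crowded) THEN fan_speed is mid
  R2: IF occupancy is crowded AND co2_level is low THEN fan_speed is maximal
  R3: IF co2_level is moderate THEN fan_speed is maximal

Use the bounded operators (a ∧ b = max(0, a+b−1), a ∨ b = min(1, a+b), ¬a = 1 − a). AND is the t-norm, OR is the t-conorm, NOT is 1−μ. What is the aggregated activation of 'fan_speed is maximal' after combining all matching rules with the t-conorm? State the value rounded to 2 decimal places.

0.36

R1: high=0.55, ¬crowded=1−0.40=0.60; AND[max(0, a+b−1)] → w = 0.15
R2: crowded=0.40, low=0.26; AND[max(0, a+b−1)] → w = 0.00
R3: moderate=0.36 → w = 0.36
Rules with consequent 'maximal': {R2, R3} → strengths 0.00, 0.36
Aggregate via t-conorm [min(1, a+b)]: 0.36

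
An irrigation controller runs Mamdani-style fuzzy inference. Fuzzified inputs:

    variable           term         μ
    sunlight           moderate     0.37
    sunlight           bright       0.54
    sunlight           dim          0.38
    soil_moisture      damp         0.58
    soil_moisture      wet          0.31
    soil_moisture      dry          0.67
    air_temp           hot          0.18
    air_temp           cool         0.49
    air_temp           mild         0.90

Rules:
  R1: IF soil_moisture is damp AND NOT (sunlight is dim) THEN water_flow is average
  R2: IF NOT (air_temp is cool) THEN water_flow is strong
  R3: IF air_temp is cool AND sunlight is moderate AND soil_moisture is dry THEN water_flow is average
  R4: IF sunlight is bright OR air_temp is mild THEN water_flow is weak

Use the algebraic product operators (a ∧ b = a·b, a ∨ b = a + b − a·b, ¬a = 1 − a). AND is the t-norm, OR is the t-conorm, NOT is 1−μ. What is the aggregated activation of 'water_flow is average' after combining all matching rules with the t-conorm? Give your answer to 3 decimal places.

R1: damp=0.58, ¬dim=1−0.38=0.62; AND[a·b] → w = 0.3596
R2: ¬cool=1−0.49=0.51 → w = 0.5100
R3: cool=0.49, moderate=0.37, dry=0.67; AND[a·b] → w = 0.1215
R4: bright=0.54, mild=0.90; OR[a + b − a·b] → w = 0.9540
Rules with consequent 'average': {R1, R3} → strengths 0.3596, 0.1215
Aggregate via t-conorm [a + b − a·b]: 0.4374

0.437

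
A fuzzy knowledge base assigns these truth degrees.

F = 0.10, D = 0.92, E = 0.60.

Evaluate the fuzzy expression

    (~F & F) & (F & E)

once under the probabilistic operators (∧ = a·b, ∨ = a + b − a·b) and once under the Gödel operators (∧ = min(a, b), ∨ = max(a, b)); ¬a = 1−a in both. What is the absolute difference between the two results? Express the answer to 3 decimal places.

0.095

Under probabilistic:
  ~F = 1 − 0.1000 = 0.9000
  ~F & F = a·b on (0.9000, 0.1000) = 0.0900
  F & E = a·b on (0.1000, 0.6000) = 0.0600
  (~F & F) & (F & E) = a·b on (0.0900, 0.0600) = 0.0054
  → value = 0.0054
Under Gödel:
  ~F = 1 − 0.10 = 0.90
  ~F & F = min(a, b) on (0.90, 0.10) = 0.10
  F & E = min(a, b) on (0.10, 0.60) = 0.10
  (~F & F) & (F & E) = min(a, b) on (0.10, 0.10) = 0.10
  → value = 0.1000
|0.0054 − 0.1000| = 0.095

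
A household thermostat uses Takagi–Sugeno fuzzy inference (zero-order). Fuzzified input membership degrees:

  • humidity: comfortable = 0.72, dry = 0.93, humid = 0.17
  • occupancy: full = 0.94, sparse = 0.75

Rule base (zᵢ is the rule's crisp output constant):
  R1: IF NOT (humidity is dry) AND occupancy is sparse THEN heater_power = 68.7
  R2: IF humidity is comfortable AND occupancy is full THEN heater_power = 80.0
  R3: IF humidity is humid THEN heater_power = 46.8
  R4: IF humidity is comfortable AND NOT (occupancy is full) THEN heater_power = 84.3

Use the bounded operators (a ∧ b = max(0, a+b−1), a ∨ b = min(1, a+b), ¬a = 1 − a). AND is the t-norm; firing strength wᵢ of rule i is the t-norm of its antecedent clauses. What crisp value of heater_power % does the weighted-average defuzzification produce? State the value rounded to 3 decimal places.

73.200

R1 (z=68.7): ¬dry=1−0.93=0.07, sparse=0.75; AND[max(0, a+b−1)] → w = 0.00
R2 (z=80.0): comfortable=0.72, full=0.94; AND[max(0, a+b−1)] → w = 0.66
R3 (z=46.8): humid=0.17 → w = 0.17
R4 (z=84.3): comfortable=0.72, ¬full=1−0.94=0.06; AND[max(0, a+b−1)] → w = 0.00
Weighted average = (0.00·68.7 + 0.66·80.0 + 0.17·46.8 + 0.00·84.3) / (0.00 + 0.66 + 0.17 + 0.00)
  = 60.7560 / 0.8300 = 73.200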